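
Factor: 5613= 3^1 * 1871^1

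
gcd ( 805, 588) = 7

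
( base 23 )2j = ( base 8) 101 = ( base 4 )1001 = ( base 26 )2D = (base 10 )65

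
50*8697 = 434850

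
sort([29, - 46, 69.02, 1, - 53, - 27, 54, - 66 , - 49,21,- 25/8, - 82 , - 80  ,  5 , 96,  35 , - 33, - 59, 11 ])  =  [-82, - 80 , - 66, - 59, - 53, - 49, - 46 , - 33 , - 27, - 25/8,1, 5 , 11, 21 , 29,35 , 54,69.02 , 96 ] 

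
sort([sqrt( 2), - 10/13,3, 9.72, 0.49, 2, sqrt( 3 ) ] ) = [ - 10/13,0.49, sqrt ( 2 ),sqrt( 3),2, 3,9.72]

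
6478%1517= 410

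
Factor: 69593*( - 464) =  - 32291152 = -2^4*29^1*69593^1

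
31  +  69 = 100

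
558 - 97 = 461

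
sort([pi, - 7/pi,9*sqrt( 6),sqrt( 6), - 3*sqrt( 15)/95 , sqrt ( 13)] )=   [ - 7/pi, - 3*sqrt( 15 )/95, sqrt(6),pi,  sqrt( 13 ), 9*sqrt(6 ) ]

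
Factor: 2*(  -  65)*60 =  - 2^3*3^1 * 5^2*13^1 = - 7800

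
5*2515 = 12575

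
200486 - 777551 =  - 577065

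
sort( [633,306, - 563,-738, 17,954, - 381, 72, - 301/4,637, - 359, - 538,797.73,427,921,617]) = [  -  738, - 563, - 538,- 381, - 359,  -  301/4,17,72,306,427,617,633,637,797.73, 921,954]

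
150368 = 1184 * 127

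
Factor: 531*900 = 477900 = 2^2*3^4*5^2*59^1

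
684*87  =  59508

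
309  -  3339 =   -  3030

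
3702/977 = 3702/977=3.79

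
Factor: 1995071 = 13^1*43^2*83^1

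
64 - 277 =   -  213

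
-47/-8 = 5+7/8  =  5.88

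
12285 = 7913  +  4372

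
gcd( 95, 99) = 1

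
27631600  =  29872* 925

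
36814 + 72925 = 109739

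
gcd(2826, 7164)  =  18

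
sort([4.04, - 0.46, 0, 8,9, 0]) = [ - 0.46, 0, 0, 4.04,8,9 ]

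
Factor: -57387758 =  - 2^1*31^1 * 179^1*5171^1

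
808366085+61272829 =869638914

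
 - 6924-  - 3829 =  - 3095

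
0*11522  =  0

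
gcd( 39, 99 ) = 3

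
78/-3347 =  - 78/3347= - 0.02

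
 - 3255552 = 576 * ( - 5652)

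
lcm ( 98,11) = 1078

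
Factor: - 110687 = -17^2*383^1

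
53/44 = 1 +9/44 = 1.20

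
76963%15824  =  13667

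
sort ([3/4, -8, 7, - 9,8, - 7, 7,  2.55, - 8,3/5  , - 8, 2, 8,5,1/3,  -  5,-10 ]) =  [ - 10,-9, - 8, - 8, - 8, - 7,-5,1/3,3/5, 3/4,2, 2.55, 5, 7, 7,8,8 ]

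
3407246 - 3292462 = 114784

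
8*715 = 5720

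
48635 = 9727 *5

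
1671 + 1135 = 2806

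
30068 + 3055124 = 3085192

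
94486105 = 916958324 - 822472219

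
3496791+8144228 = 11641019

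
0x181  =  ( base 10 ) 385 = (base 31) CD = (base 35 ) B0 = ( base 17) 15B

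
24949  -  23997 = 952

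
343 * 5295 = 1816185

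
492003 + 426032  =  918035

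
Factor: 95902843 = 163^1*588361^1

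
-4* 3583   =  -14332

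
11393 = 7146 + 4247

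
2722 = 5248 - 2526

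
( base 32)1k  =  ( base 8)64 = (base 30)1M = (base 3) 1221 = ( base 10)52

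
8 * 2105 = 16840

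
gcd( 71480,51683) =1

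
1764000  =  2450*720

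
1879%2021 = 1879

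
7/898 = 7/898 = 0.01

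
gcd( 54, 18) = 18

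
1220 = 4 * 305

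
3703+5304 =9007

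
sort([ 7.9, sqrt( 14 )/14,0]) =[0, sqrt( 14 )/14, 7.9]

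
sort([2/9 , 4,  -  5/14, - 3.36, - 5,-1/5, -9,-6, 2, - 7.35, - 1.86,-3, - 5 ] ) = [-9 ,-7.35,-6,-5 , - 5,-3.36, - 3 , -1.86 , - 5/14 , - 1/5 , 2/9,2,4 ]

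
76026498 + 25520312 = 101546810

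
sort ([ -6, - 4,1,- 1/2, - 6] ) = [ - 6  , - 6, - 4,  -  1/2, 1] 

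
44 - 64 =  - 20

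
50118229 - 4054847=46063382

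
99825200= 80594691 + 19230509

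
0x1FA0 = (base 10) 8096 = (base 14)2D44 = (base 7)32414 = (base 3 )102002212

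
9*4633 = 41697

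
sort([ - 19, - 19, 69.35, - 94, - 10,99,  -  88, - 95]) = [ - 95, - 94, - 88, -19, - 19, - 10,  69.35, 99] 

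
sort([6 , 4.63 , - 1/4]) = [ - 1/4,4.63,6]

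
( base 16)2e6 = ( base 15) 347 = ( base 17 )29b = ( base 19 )211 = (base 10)742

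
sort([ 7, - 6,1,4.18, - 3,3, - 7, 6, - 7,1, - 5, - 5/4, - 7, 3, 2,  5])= [ - 7, - 7,- 7,-6, - 5,-3, - 5/4,1,1, 2,3, 3 , 4.18,  5, 6,7]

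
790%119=76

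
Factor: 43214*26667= 2^1*3^2*17^1* 31^1*41^1 * 2963^1= 1152387738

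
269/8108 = 269/8108  =  0.03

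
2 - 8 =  - 6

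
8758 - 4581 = 4177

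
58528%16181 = 9985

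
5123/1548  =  5123/1548  =  3.31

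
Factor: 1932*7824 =15115968  =  2^6*3^2 *7^1*23^1*163^1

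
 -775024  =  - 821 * 944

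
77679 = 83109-5430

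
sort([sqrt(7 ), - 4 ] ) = [ - 4,sqrt(7)]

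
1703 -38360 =-36657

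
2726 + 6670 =9396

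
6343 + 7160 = 13503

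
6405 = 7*915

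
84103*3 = 252309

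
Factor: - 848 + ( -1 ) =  - 3^1*283^1 =- 849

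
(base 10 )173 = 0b10101101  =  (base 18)9B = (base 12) 125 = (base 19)92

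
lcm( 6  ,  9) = 18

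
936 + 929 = 1865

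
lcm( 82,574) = 574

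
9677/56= 172 + 45/56 = 172.80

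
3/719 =3/719 = 0.00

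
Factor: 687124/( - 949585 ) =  - 2^2*5^( - 1 )*7^ ( - 1)*13^ ( - 1) * 283^1 * 607^1 * 2087^( - 1)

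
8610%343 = 35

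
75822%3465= 3057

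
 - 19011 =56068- 75079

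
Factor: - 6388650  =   - 2^1*3^2*5^2*14197^1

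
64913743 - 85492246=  - 20578503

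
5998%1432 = 270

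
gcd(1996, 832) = 4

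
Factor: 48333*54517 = 3^1 *16111^1*54517^1 = 2634970161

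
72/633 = 24/211 = 0.11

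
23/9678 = 23/9678 = 0.00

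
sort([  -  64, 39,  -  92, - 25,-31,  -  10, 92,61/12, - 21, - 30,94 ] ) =[ -92, - 64,-31, - 30,-25,  -  21,  -  10, 61/12,39, 92,  94] 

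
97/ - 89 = -2 + 81/89=- 1.09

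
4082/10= 2041/5 = 408.20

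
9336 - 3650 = 5686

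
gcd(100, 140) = 20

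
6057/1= 6057= 6057.00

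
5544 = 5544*1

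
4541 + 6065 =10606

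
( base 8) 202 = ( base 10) 130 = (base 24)5a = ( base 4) 2002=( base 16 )82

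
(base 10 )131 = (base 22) 5l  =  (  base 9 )155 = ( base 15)8B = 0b10000011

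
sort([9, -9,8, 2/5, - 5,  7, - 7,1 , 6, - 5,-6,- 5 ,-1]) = [ - 9,- 7 , - 6, - 5, - 5, - 5,- 1, 2/5, 1, 6, 7,  8, 9 ] 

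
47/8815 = 47/8815= 0.01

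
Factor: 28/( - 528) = -7/132 = - 2^(  -  2)*3^( -1 )*7^1*11^( - 1 ) 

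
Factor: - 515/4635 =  -3^ ( - 2 ) = -1/9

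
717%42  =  3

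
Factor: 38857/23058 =91/54 = 2^( - 1 )*3^( - 3)*7^1*13^1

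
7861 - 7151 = 710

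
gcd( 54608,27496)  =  8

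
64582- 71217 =- 6635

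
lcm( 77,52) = 4004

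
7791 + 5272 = 13063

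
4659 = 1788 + 2871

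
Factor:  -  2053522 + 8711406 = 2^2 * 683^1*2437^1 = 6657884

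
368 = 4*92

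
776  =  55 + 721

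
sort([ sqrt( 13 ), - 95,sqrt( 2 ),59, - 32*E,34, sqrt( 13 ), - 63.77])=[ - 95,- 32*E, - 63.77, sqrt( 2),sqrt(13 ), sqrt(13 ), 34, 59 ] 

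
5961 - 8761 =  - 2800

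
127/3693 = 127/3693  =  0.03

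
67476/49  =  1377+3/49 = 1377.06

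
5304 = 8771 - 3467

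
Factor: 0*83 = 0 = 0^1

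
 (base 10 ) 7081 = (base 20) he1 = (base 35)5rb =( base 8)15651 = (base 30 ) 7q1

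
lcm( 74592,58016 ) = 522144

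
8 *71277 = 570216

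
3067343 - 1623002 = 1444341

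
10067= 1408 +8659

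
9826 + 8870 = 18696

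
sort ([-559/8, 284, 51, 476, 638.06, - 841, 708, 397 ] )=[-841,-559/8,  51,  284,397,476,  638.06, 708]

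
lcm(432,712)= 38448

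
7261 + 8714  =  15975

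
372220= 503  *740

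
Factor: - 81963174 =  - 2^1*3^1 * 13660529^1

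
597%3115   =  597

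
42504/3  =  14168 = 14168.00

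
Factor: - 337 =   -  337^1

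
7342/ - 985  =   - 7342/985 =- 7.45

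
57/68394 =19/22798  =  0.00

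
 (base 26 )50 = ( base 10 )130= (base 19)6G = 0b10000010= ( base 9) 154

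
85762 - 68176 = 17586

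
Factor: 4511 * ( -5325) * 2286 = -2^1*3^3* 5^2*13^1*71^1*127^1*347^1 = -54912177450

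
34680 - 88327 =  - 53647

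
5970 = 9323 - 3353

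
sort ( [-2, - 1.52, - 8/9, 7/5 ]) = [ - 2 , - 1.52,  -  8/9, 7/5]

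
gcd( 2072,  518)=518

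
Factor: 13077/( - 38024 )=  - 2^ ( - 3 )*3^2 *7^( - 2)*97^ (-1 ) *1453^1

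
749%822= 749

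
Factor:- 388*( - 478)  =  2^3*97^1*239^1 = 185464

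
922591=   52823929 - 51901338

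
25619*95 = 2433805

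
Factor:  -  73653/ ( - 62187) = 19^( - 1)*1091^( - 1)*24551^1 = 24551/20729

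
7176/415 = 7176/415 = 17.29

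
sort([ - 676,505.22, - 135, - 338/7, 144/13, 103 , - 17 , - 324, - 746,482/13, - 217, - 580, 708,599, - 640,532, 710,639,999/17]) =[ - 746, - 676, - 640,-580, - 324, - 217, - 135, - 338/7, - 17 , 144/13,  482/13 , 999/17,103 , 505.22,532,599, 639 , 708,  710]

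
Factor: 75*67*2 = 10050 = 2^1*3^1*5^2 * 67^1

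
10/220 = 1/22 = 0.05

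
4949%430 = 219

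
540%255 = 30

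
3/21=1/7 = 0.14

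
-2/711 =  - 2/711 = -0.00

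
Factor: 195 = 3^1 *5^1 * 13^1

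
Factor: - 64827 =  - 3^3*7^4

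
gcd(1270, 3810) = 1270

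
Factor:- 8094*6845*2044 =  - 2^3*3^1*5^1*7^1*19^1*37^2*71^1*73^1 = -113244610920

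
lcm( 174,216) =6264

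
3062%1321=420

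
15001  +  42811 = 57812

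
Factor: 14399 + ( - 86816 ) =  - 72417 = -3^1 * 101^1*239^1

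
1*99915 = 99915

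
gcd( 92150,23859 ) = 1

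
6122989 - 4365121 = 1757868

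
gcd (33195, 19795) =5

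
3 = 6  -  3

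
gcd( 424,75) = 1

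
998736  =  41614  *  24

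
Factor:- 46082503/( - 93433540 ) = 2^ (-2) * 5^( - 1)*4671677^ (-1 )*46082503^1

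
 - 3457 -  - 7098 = 3641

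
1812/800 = 2 + 53/200  =  2.27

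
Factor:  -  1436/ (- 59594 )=2^1*83^( - 1 ) = 2/83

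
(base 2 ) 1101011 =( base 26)43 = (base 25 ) 47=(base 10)107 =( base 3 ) 10222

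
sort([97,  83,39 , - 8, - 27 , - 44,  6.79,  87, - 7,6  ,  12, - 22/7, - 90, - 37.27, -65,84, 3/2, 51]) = [ - 90, - 65,-44 , - 37.27, -27,-8, - 7,-22/7, 3/2, 6,  6.79, 12,39 , 51 , 83, 84,  87, 97] 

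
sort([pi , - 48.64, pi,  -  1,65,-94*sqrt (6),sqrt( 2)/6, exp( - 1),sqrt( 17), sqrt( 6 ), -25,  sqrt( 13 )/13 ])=[ - 94*sqrt ( 6 ),-48.64,  -  25, - 1,  sqrt(2) /6, sqrt(13)/13,exp( - 1 ) , sqrt( 6), pi, pi,sqrt( 17) , 65 ]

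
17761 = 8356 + 9405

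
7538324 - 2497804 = 5040520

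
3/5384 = 3/5384 = 0.00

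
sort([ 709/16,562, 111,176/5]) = [176/5, 709/16 , 111,562 ]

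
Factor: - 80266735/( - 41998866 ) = 2^( - 1)  *3^( - 1)*5^1 * 7^( -1)*13^( - 2)*19^1*61^( - 1)*97^(  -  1)*844913^1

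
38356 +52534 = 90890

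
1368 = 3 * 456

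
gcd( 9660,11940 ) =60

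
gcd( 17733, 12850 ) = 257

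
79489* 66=5246274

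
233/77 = 233/77 = 3.03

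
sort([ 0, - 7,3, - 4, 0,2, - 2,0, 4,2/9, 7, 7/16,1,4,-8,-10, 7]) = [ -10,  -  8, - 7,-4 ,-2,  0, 0, 0,2/9,7/16,1,2, 3, 4,4,  7,7]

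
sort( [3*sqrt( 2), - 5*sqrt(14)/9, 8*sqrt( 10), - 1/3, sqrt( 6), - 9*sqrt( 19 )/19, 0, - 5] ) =[ - 5, - 5*sqrt( 14 )/9, - 9*sqrt( 19) /19, - 1/3,0, sqrt (6),3*sqrt(2), 8*sqrt( 10) ] 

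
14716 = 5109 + 9607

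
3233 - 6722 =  - 3489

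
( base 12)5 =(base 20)5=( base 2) 101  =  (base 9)5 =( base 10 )5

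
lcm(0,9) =0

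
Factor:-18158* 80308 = -2^3*7^1*17^1*1181^1* 1297^1= -1458232664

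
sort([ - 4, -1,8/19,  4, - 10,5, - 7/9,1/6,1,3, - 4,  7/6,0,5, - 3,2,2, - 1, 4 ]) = [ - 10, - 4,  -  4, - 3  , - 1 , - 1, - 7/9, 0,  1/6, 8/19, 1, 7/6,2, 2,3, 4, 4,5, 5]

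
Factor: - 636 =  - 2^2*3^1*53^1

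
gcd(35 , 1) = 1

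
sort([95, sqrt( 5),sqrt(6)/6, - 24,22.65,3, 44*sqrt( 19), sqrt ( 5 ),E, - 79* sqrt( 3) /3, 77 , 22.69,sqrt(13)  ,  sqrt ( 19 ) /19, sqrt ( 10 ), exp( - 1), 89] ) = [ - 79* sqrt(3)/3,  -  24,sqrt( 19 )/19, exp( - 1), sqrt ( 6) /6, sqrt( 5), sqrt(5 ),  E, 3, sqrt( 10), sqrt ( 13 ), 22.65,22.69,77, 89,95, 44*sqrt( 19 ) ]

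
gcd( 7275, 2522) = 97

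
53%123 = 53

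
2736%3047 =2736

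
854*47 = 40138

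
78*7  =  546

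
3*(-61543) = -184629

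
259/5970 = 259/5970 = 0.04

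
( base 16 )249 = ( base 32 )i9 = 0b1001001001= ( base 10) 585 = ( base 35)gp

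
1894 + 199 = 2093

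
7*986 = 6902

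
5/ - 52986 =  - 1 + 52981/52986 = - 0.00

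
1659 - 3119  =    -  1460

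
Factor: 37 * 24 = 2^3*3^1 * 37^1 = 888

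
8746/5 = 1749 +1/5 = 1749.20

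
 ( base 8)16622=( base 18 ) 156A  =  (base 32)7ci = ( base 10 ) 7570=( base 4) 1312102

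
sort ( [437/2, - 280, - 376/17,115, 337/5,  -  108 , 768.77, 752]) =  [ - 280,-108, - 376/17,337/5,115, 437/2, 752,768.77]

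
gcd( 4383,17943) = 3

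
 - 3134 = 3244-6378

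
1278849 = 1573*813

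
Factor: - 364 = -2^2 * 7^1  *13^1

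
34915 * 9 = 314235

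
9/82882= 9/82882=0.00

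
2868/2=1434 = 1434.00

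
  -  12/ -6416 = 3/1604 = 0.00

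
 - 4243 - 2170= - 6413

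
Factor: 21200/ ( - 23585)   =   - 80/89=- 2^4*5^1*89^( - 1 )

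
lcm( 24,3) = 24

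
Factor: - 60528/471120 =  - 97/755 = - 5^( - 1)*97^1*151^( - 1) 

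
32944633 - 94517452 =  -61572819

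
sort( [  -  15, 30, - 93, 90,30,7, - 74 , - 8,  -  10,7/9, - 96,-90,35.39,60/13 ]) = [ - 96, - 93, - 90, - 74, - 15, - 10, - 8,7/9, 60/13,  7, 30,30, 35.39, 90 ] 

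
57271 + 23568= 80839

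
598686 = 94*6369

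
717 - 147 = 570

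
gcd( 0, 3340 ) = 3340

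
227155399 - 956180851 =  - 729025452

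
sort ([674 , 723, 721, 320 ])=[ 320 , 674,721,723] 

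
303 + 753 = 1056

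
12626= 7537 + 5089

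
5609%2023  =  1563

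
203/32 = 6 + 11/32  =  6.34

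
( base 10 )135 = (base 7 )252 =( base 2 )10000111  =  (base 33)43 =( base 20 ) 6f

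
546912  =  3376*162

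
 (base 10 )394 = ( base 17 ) 163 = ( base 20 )je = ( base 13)244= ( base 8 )612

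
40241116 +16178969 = 56420085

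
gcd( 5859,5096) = 7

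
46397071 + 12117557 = 58514628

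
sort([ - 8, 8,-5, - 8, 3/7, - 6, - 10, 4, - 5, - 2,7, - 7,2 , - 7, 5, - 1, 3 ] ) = [ - 10, - 8, - 8,  -  7, - 7,-6, - 5, - 5 ,  -  2 , - 1, 3/7 , 2,  3, 4,  5, 7,8] 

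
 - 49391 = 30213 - 79604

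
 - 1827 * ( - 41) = 74907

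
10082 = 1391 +8691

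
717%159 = 81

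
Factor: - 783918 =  - 2^1*3^5  *  1613^1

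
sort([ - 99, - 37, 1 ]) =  [-99,-37,1] 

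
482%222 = 38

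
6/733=6/733=0.01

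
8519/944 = 8519/944 = 9.02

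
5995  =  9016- 3021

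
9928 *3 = 29784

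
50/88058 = 25/44029 = 0.00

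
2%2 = 0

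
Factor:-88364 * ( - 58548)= 5173535472 =2^4*3^1 *7^1*17^1*41^1*22091^1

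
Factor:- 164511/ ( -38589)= 3^4*19^(-1 ) =81/19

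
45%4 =1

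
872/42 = 436/21   =  20.76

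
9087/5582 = 1  +  3505/5582 = 1.63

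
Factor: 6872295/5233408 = 2^(-8 )*3^1*5^1 * 431^1*1063^1*20443^( - 1)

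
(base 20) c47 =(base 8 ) 11427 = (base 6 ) 34343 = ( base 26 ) 75P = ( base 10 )4887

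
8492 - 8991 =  - 499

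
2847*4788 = 13631436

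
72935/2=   72935/2  =  36467.50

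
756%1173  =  756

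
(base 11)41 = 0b101101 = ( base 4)231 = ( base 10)45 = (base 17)2B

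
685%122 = 75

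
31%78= 31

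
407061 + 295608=702669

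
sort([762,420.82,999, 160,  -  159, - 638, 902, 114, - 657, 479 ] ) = [ - 657 ,-638, - 159, 114, 160, 420.82,479,762,  902 , 999 ] 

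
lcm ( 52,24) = 312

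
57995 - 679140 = - 621145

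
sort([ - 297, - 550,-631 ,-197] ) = [ - 631, - 550, -297 ,-197] 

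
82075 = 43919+38156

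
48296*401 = 19366696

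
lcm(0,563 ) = 0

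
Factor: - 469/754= -2^( - 1 )*7^1*13^( - 1)*29^(  -  1)*67^1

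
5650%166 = 6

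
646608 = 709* 912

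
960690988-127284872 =833406116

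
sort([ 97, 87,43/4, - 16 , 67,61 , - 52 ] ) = [- 52, - 16,43/4 , 61, 67,87, 97 ] 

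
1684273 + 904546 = 2588819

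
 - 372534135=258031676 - 630565811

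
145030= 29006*5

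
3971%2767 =1204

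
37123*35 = 1299305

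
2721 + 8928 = 11649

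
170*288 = 48960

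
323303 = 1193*271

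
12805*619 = 7926295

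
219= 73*3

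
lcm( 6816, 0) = 0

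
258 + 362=620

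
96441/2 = 48220  +  1/2 = 48220.50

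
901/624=1 + 277/624 = 1.44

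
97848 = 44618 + 53230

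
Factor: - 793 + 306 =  - 487 = - 487^1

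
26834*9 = 241506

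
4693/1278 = 4693/1278  =  3.67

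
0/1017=0 = 0.00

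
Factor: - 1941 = -3^1 * 647^1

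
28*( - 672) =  - 18816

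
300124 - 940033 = - 639909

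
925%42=1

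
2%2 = 0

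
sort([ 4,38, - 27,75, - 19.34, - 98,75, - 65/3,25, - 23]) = [ - 98,  -  27, - 23, - 65/3, - 19.34,  4 , 25,38,75,75]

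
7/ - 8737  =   - 7/8737 =- 0.00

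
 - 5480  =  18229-23709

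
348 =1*348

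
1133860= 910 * 1246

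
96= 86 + 10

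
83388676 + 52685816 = 136074492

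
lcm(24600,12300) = 24600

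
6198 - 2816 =3382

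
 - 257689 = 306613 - 564302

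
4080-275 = 3805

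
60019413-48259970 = 11759443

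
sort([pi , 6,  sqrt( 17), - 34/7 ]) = [ - 34/7,pi , sqrt( 17 ),6] 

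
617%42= 29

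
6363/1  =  6363= 6363.00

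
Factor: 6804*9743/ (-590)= - 2^1 * 3^5*5^( - 1)*7^1* 59^(-1)*9743^1  =  - 33145686/295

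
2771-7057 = - 4286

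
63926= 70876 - 6950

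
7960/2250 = 3 + 121/225 = 3.54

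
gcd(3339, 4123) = 7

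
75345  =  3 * 25115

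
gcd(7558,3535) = 1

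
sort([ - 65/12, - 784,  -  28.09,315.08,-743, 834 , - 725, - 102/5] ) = [ - 784, - 743, - 725, - 28.09, - 102/5,-65/12, 315.08, 834]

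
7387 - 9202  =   -1815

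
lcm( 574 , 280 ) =11480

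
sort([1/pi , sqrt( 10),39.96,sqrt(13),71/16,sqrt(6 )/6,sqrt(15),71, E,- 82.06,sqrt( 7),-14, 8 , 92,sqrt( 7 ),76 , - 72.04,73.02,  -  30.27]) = [ - 82.06,-72.04,-30.27, - 14,1/pi , sqrt (6) /6,sqrt( 7 ), sqrt(7 ), E,sqrt(10), sqrt ( 13 ), sqrt( 15), 71/16,  8,39.96, 71, 73.02,76,  92 ] 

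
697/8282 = 17/202=0.08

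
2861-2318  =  543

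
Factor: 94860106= 2^1*11^1*4311823^1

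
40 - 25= 15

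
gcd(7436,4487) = 1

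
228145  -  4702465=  - 4474320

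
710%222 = 44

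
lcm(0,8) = 0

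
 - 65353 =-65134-219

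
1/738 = 1/738=0.00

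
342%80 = 22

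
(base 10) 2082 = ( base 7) 6033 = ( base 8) 4042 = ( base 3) 2212010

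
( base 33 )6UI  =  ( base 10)7542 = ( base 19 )11GI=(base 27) A99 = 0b1110101110110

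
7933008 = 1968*4031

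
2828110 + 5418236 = 8246346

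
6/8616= 1/1436 = 0.00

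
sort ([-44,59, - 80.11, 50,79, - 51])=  [ - 80.11 ,  -  51,-44, 50, 59,79 ] 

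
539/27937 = 77/3991 = 0.02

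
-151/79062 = -1+78911/79062 = - 0.00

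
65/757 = 65/757 = 0.09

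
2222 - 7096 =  - 4874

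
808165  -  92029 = 716136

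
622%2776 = 622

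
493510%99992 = 93542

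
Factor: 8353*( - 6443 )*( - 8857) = 17^2*379^1*521^1*8353^1 = 476669382803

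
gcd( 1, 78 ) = 1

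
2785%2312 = 473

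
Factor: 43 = 43^1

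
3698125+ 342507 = 4040632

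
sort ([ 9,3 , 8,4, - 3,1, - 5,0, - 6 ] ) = [ - 6, - 5, - 3,0,1,3,4,8, 9] 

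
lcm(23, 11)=253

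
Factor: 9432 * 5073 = 47848536 = 2^3*3^3*19^1*89^1*131^1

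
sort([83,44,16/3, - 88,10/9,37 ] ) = [ - 88, 10/9,16/3,37,44,83 ]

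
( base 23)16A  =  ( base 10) 677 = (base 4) 22211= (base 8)1245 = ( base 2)1010100101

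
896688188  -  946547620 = -49859432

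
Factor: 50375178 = 2^1*3^2*7^1*173^1*2311^1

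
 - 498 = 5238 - 5736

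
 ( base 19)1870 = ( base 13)4660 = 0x2698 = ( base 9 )14487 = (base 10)9880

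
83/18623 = 83/18623 = 0.00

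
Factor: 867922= 2^1*11^1*39451^1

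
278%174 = 104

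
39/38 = 39/38 = 1.03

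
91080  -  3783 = 87297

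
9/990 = 1/110 = 0.01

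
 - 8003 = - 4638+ - 3365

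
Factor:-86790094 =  - 2^1*43395047^1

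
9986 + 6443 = 16429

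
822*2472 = 2031984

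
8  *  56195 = 449560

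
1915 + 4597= 6512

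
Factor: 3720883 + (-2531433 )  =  2^1*5^2 * 23789^1 = 1189450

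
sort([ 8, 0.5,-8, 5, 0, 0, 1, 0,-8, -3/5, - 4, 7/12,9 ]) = [ - 8, - 8,-4, - 3/5, 0 , 0, 0, 0.5,7/12, 1, 5, 8, 9]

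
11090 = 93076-81986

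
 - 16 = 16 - 32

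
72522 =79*918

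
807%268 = 3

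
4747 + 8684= 13431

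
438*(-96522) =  - 42276636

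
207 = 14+193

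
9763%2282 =635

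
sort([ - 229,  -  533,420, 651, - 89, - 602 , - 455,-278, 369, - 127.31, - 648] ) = [ - 648, - 602, - 533,  -  455, - 278, - 229 , - 127.31, - 89,369, 420,  651]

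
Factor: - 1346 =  - 2^1*673^1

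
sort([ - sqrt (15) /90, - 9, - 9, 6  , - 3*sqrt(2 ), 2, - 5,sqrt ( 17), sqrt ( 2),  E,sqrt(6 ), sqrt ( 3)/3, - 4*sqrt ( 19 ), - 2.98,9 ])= [ - 4*sqrt(19), - 9,-9, - 5,-3*sqrt ( 2),-2.98, - sqrt( 15 )/90,sqrt(3 )/3, sqrt ( 2),2, sqrt( 6 ),E, sqrt( 17),6, 9] 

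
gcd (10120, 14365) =5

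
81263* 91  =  7394933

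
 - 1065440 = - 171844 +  - 893596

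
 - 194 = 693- 887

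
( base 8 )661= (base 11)364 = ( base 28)FD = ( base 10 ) 433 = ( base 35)cd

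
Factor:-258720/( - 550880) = 3^1*7^2*313^(- 1 ) = 147/313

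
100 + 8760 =8860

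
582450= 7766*75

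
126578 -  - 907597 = 1034175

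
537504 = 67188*8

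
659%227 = 205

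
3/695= 3/695= 0.00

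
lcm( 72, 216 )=216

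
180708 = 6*30118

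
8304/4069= 2 + 166/4069 = 2.04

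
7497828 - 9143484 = - 1645656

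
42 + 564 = 606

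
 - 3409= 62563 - 65972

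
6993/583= 6993/583 = 11.99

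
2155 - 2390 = -235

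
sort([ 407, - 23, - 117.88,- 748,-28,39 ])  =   [ - 748,-117.88, - 28, - 23,39,407 ] 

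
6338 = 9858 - 3520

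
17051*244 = 4160444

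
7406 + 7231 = 14637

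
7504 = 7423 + 81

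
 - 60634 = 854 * ( - 71)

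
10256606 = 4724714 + 5531892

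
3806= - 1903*( - 2)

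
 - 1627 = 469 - 2096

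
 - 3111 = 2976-6087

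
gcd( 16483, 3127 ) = 53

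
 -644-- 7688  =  7044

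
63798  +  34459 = 98257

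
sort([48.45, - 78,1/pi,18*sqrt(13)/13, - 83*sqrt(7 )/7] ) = [ - 78, - 83* sqrt(7) /7,1/pi, 18 * sqrt(13)/13, 48.45] 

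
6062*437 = 2649094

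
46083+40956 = 87039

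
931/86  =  10 + 71/86 = 10.83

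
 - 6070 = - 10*607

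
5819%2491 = 837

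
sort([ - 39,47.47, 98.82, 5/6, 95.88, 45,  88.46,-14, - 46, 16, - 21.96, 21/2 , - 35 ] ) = [-46,  -  39, - 35, - 21.96, - 14  ,  5/6, 21/2, 16, 45, 47.47, 88.46,95.88,98.82] 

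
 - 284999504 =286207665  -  571207169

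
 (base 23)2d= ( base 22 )2F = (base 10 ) 59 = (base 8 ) 73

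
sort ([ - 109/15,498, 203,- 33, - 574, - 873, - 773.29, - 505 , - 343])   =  [ - 873,  -  773.29, - 574, - 505, - 343, - 33,-109/15 , 203, 498 ] 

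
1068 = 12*89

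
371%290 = 81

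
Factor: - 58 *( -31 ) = 1798 = 2^1* 29^1*31^1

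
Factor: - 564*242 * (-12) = 2^5*3^2*11^2*47^1  =  1637856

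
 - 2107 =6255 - 8362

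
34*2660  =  90440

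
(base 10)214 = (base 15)e4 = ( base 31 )6s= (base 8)326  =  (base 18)BG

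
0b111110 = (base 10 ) 62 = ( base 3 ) 2022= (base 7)116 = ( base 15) 42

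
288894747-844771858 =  - 555877111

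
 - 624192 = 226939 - 851131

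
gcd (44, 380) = 4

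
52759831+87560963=140320794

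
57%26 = 5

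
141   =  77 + 64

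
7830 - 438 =7392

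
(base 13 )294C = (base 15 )1B89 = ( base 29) 735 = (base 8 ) 13533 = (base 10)5979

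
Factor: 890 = 2^1*5^1*89^1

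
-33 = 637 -670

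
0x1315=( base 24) 8bd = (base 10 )4885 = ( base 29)5ND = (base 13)22BA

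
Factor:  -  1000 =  - 2^3 * 5^3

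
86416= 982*88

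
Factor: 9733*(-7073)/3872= - 6258319/352  =  -2^ ( - 5)*11^( - 1)*643^1*9733^1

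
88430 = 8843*10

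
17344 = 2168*8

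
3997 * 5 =19985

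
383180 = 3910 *98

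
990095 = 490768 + 499327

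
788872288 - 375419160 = 413453128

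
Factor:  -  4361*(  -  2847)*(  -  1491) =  - 18511908597=-3^2*7^3 *13^1*71^1 *73^1*89^1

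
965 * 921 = 888765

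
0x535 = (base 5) 20313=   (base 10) 1333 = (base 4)110311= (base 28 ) 1jh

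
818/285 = 818/285= 2.87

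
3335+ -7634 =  - 4299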